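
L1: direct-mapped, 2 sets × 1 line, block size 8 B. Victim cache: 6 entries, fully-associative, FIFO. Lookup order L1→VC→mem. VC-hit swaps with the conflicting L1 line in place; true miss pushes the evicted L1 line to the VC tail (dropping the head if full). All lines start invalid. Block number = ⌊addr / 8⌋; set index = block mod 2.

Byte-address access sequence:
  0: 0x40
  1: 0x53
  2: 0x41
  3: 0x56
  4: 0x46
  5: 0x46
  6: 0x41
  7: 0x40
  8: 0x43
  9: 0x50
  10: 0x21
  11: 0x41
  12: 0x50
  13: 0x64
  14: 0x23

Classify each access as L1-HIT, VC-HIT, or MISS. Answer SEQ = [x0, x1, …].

  [0] addr=0x40 blk=8 s=0: MISS | VC []
  [1] addr=0x53 blk=10 s=0: MISS | VC [8]
  [2] addr=0x41 blk=8 s=0: VC-HIT | VC [10]
  [3] addr=0x56 blk=10 s=0: VC-HIT | VC [8]
  [4] addr=0x46 blk=8 s=0: VC-HIT | VC [10]
  [5] addr=0x46 blk=8 s=0: L1-HIT | VC [10]
  [6] addr=0x41 blk=8 s=0: L1-HIT | VC [10]
  [7] addr=0x40 blk=8 s=0: L1-HIT | VC [10]
  [8] addr=0x43 blk=8 s=0: L1-HIT | VC [10]
  [9] addr=0x50 blk=10 s=0: VC-HIT | VC [8]
  [10] addr=0x21 blk=4 s=0: MISS | VC [8, 10]
  [11] addr=0x41 blk=8 s=0: VC-HIT | VC [4, 10]
  [12] addr=0x50 blk=10 s=0: VC-HIT | VC [4, 8]
  [13] addr=0x64 blk=12 s=0: MISS | VC [4, 8, 10]
  [14] addr=0x23 blk=4 s=0: VC-HIT | VC [12, 8, 10]

SEQ = [MISS, MISS, VC-HIT, VC-HIT, VC-HIT, L1-HIT, L1-HIT, L1-HIT, L1-HIT, VC-HIT, MISS, VC-HIT, VC-HIT, MISS, VC-HIT]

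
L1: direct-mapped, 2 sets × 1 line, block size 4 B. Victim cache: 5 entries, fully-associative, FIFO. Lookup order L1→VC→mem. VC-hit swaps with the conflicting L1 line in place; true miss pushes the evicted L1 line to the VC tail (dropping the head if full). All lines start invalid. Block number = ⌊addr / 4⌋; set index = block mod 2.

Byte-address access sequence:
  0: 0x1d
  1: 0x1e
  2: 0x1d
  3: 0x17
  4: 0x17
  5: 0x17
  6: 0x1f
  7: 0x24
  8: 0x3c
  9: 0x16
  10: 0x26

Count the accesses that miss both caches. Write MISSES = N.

0: 0x1d (blk 7, set 1) → MISS  vc=[]
1: 0x1e (blk 7, set 1) → L1-HIT  vc=[]
2: 0x1d (blk 7, set 1) → L1-HIT  vc=[]
3: 0x17 (blk 5, set 1) → MISS  vc=[7]
4: 0x17 (blk 5, set 1) → L1-HIT  vc=[7]
5: 0x17 (blk 5, set 1) → L1-HIT  vc=[7]
6: 0x1f (blk 7, set 1) → VC-HIT  vc=[5]
7: 0x24 (blk 9, set 1) → MISS  vc=[5, 7]
8: 0x3c (blk 15, set 1) → MISS  vc=[5, 7, 9]
9: 0x16 (blk 5, set 1) → VC-HIT  vc=[15, 7, 9]
10: 0x26 (blk 9, set 1) → VC-HIT  vc=[15, 7, 5]

MISSES = 4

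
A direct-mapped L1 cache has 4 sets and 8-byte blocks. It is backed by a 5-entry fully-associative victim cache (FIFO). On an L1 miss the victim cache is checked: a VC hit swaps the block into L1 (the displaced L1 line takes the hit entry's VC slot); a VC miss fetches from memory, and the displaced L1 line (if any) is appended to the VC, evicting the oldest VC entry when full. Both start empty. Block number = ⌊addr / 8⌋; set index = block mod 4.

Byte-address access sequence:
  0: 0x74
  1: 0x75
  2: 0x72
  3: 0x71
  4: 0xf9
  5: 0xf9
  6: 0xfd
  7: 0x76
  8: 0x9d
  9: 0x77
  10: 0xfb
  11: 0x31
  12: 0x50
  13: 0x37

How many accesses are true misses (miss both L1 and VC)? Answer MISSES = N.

MISSES = 5

#0 0x74→b14/s2 MISS; vc=[]
#1 0x75→b14/s2 L1-HIT; vc=[]
#2 0x72→b14/s2 L1-HIT; vc=[]
#3 0x71→b14/s2 L1-HIT; vc=[]
#4 0xf9→b31/s3 MISS; vc=[]
#5 0xf9→b31/s3 L1-HIT; vc=[]
#6 0xfd→b31/s3 L1-HIT; vc=[]
#7 0x76→b14/s2 L1-HIT; vc=[]
#8 0x9d→b19/s3 MISS; vc=[31]
#9 0x77→b14/s2 L1-HIT; vc=[31]
#10 0xfb→b31/s3 VC-HIT; vc=[19]
#11 0x31→b6/s2 MISS; vc=[19,14]
#12 0x50→b10/s2 MISS; vc=[19,14,6]
#13 0x37→b6/s2 VC-HIT; vc=[19,14,10]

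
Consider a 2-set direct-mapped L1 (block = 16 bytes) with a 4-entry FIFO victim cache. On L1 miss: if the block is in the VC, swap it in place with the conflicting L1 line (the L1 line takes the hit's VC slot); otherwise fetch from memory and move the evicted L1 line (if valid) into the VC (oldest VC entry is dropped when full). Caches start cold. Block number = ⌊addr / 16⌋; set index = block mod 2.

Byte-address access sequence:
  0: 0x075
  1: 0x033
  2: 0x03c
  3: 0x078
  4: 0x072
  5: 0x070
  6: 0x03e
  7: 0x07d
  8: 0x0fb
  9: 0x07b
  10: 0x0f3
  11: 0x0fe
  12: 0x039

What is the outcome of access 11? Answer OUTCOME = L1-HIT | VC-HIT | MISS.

0: 0x75 (blk 7, set 1) → MISS  vc=[]
1: 0x33 (blk 3, set 1) → MISS  vc=[7]
2: 0x3c (blk 3, set 1) → L1-HIT  vc=[7]
3: 0x78 (blk 7, set 1) → VC-HIT  vc=[3]
4: 0x72 (blk 7, set 1) → L1-HIT  vc=[3]
5: 0x70 (blk 7, set 1) → L1-HIT  vc=[3]
6: 0x3e (blk 3, set 1) → VC-HIT  vc=[7]
7: 0x7d (blk 7, set 1) → VC-HIT  vc=[3]
8: 0xfb (blk 15, set 1) → MISS  vc=[3, 7]
9: 0x7b (blk 7, set 1) → VC-HIT  vc=[3, 15]
10: 0xf3 (blk 15, set 1) → VC-HIT  vc=[3, 7]
11: 0xfe (blk 15, set 1) → L1-HIT  vc=[3, 7]
12: 0x39 (blk 3, set 1) → VC-HIT  vc=[15, 7]

OUTCOME = L1-HIT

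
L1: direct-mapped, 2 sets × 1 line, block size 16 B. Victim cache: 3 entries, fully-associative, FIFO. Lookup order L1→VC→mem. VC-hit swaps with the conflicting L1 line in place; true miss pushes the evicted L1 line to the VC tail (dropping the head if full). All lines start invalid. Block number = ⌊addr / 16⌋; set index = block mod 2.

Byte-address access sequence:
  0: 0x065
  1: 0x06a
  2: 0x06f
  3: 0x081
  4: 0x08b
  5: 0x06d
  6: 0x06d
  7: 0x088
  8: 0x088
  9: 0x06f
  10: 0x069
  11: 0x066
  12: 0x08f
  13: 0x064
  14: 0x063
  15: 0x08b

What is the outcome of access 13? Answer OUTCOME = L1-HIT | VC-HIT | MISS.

0: 0x65 (blk 6, set 0) → MISS  vc=[]
1: 0x6a (blk 6, set 0) → L1-HIT  vc=[]
2: 0x6f (blk 6, set 0) → L1-HIT  vc=[]
3: 0x81 (blk 8, set 0) → MISS  vc=[6]
4: 0x8b (blk 8, set 0) → L1-HIT  vc=[6]
5: 0x6d (blk 6, set 0) → VC-HIT  vc=[8]
6: 0x6d (blk 6, set 0) → L1-HIT  vc=[8]
7: 0x88 (blk 8, set 0) → VC-HIT  vc=[6]
8: 0x88 (blk 8, set 0) → L1-HIT  vc=[6]
9: 0x6f (blk 6, set 0) → VC-HIT  vc=[8]
10: 0x69 (blk 6, set 0) → L1-HIT  vc=[8]
11: 0x66 (blk 6, set 0) → L1-HIT  vc=[8]
12: 0x8f (blk 8, set 0) → VC-HIT  vc=[6]
13: 0x64 (blk 6, set 0) → VC-HIT  vc=[8]
14: 0x63 (blk 6, set 0) → L1-HIT  vc=[8]
15: 0x8b (blk 8, set 0) → VC-HIT  vc=[6]

OUTCOME = VC-HIT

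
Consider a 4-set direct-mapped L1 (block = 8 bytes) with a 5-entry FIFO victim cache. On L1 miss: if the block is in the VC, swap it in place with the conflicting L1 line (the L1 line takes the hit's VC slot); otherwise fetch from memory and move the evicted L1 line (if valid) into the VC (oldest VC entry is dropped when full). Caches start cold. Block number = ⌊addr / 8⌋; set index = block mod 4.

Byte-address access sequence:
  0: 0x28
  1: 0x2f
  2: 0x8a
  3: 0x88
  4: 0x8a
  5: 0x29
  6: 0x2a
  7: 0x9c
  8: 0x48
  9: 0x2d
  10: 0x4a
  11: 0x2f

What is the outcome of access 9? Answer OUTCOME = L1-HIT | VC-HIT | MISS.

OUTCOME = VC-HIT

#0 0x28→b5/s1 MISS; vc=[]
#1 0x2f→b5/s1 L1-HIT; vc=[]
#2 0x8a→b17/s1 MISS; vc=[5]
#3 0x88→b17/s1 L1-HIT; vc=[5]
#4 0x8a→b17/s1 L1-HIT; vc=[5]
#5 0x29→b5/s1 VC-HIT; vc=[17]
#6 0x2a→b5/s1 L1-HIT; vc=[17]
#7 0x9c→b19/s3 MISS; vc=[17]
#8 0x48→b9/s1 MISS; vc=[17,5]
#9 0x2d→b5/s1 VC-HIT; vc=[17,9]
#10 0x4a→b9/s1 VC-HIT; vc=[17,5]
#11 0x2f→b5/s1 VC-HIT; vc=[17,9]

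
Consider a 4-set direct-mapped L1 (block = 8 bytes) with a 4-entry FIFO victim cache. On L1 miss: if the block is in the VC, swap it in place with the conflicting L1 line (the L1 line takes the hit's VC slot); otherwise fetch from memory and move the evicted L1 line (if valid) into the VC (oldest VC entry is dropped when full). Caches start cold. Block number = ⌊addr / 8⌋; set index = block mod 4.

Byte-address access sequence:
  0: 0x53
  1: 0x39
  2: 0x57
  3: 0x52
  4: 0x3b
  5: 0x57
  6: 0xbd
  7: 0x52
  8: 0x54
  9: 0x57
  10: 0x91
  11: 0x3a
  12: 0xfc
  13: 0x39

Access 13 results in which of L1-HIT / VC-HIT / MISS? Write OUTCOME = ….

OUTCOME = VC-HIT

0: 0x53 (blk 10, set 2) → MISS  vc=[]
1: 0x39 (blk 7, set 3) → MISS  vc=[]
2: 0x57 (blk 10, set 2) → L1-HIT  vc=[]
3: 0x52 (blk 10, set 2) → L1-HIT  vc=[]
4: 0x3b (blk 7, set 3) → L1-HIT  vc=[]
5: 0x57 (blk 10, set 2) → L1-HIT  vc=[]
6: 0xbd (blk 23, set 3) → MISS  vc=[7]
7: 0x52 (blk 10, set 2) → L1-HIT  vc=[7]
8: 0x54 (blk 10, set 2) → L1-HIT  vc=[7]
9: 0x57 (blk 10, set 2) → L1-HIT  vc=[7]
10: 0x91 (blk 18, set 2) → MISS  vc=[7, 10]
11: 0x3a (blk 7, set 3) → VC-HIT  vc=[23, 10]
12: 0xfc (blk 31, set 3) → MISS  vc=[23, 10, 7]
13: 0x39 (blk 7, set 3) → VC-HIT  vc=[23, 10, 31]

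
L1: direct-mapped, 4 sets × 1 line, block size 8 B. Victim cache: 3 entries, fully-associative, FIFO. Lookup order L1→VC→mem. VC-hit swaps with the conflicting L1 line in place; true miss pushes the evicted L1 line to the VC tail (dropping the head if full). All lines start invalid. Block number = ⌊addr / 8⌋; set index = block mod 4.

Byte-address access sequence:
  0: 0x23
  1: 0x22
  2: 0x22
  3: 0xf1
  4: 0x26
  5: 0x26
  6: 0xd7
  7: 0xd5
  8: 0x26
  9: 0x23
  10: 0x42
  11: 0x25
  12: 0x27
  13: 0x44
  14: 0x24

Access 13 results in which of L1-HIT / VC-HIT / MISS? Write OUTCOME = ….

0: 0x23 (blk 4, set 0) → MISS  vc=[]
1: 0x22 (blk 4, set 0) → L1-HIT  vc=[]
2: 0x22 (blk 4, set 0) → L1-HIT  vc=[]
3: 0xf1 (blk 30, set 2) → MISS  vc=[]
4: 0x26 (blk 4, set 0) → L1-HIT  vc=[]
5: 0x26 (blk 4, set 0) → L1-HIT  vc=[]
6: 0xd7 (blk 26, set 2) → MISS  vc=[30]
7: 0xd5 (blk 26, set 2) → L1-HIT  vc=[30]
8: 0x26 (blk 4, set 0) → L1-HIT  vc=[30]
9: 0x23 (blk 4, set 0) → L1-HIT  vc=[30]
10: 0x42 (blk 8, set 0) → MISS  vc=[30, 4]
11: 0x25 (blk 4, set 0) → VC-HIT  vc=[30, 8]
12: 0x27 (blk 4, set 0) → L1-HIT  vc=[30, 8]
13: 0x44 (blk 8, set 0) → VC-HIT  vc=[30, 4]
14: 0x24 (blk 4, set 0) → VC-HIT  vc=[30, 8]

OUTCOME = VC-HIT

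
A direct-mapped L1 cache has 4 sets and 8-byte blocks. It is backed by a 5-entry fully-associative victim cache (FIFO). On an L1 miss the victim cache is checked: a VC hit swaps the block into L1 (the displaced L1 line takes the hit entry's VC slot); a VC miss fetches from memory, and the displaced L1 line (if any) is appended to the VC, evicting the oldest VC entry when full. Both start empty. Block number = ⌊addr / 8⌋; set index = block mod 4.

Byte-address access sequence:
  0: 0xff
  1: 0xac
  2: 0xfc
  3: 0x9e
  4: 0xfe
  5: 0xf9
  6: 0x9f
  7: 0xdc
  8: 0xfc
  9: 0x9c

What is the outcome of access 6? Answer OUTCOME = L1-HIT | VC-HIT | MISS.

OUTCOME = VC-HIT

#0 0xff→b31/s3 MISS; vc=[]
#1 0xac→b21/s1 MISS; vc=[]
#2 0xfc→b31/s3 L1-HIT; vc=[]
#3 0x9e→b19/s3 MISS; vc=[31]
#4 0xfe→b31/s3 VC-HIT; vc=[19]
#5 0xf9→b31/s3 L1-HIT; vc=[19]
#6 0x9f→b19/s3 VC-HIT; vc=[31]
#7 0xdc→b27/s3 MISS; vc=[31,19]
#8 0xfc→b31/s3 VC-HIT; vc=[27,19]
#9 0x9c→b19/s3 VC-HIT; vc=[27,31]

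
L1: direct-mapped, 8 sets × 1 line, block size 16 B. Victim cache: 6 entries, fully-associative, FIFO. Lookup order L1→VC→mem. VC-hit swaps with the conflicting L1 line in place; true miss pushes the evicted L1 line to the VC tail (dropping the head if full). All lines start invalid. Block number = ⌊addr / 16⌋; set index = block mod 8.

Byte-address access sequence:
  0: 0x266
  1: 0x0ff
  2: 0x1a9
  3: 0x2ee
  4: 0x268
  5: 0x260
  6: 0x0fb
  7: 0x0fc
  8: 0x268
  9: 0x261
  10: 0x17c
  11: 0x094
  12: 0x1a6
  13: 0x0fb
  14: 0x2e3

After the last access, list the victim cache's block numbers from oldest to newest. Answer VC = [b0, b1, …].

  [0] addr=0x266 blk=38 s=6: MISS | VC []
  [1] addr=0xff blk=15 s=7: MISS | VC []
  [2] addr=0x1a9 blk=26 s=2: MISS | VC []
  [3] addr=0x2ee blk=46 s=6: MISS | VC [38]
  [4] addr=0x268 blk=38 s=6: VC-HIT | VC [46]
  [5] addr=0x260 blk=38 s=6: L1-HIT | VC [46]
  [6] addr=0xfb blk=15 s=7: L1-HIT | VC [46]
  [7] addr=0xfc blk=15 s=7: L1-HIT | VC [46]
  [8] addr=0x268 blk=38 s=6: L1-HIT | VC [46]
  [9] addr=0x261 blk=38 s=6: L1-HIT | VC [46]
  [10] addr=0x17c blk=23 s=7: MISS | VC [46, 15]
  [11] addr=0x94 blk=9 s=1: MISS | VC [46, 15]
  [12] addr=0x1a6 blk=26 s=2: L1-HIT | VC [46, 15]
  [13] addr=0xfb blk=15 s=7: VC-HIT | VC [46, 23]
  [14] addr=0x2e3 blk=46 s=6: VC-HIT | VC [38, 23]

VC = [38, 23]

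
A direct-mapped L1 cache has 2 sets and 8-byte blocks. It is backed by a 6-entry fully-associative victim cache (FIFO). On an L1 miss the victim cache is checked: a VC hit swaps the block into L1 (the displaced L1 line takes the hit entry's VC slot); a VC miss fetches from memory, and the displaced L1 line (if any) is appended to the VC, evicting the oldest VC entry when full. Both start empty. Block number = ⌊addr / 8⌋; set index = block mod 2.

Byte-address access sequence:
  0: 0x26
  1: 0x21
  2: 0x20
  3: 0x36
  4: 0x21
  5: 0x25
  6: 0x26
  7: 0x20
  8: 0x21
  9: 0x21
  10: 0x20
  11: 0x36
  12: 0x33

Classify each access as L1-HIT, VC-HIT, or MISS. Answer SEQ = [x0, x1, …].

0: 0x26 (blk 4, set 0) → MISS  vc=[]
1: 0x21 (blk 4, set 0) → L1-HIT  vc=[]
2: 0x20 (blk 4, set 0) → L1-HIT  vc=[]
3: 0x36 (blk 6, set 0) → MISS  vc=[4]
4: 0x21 (blk 4, set 0) → VC-HIT  vc=[6]
5: 0x25 (blk 4, set 0) → L1-HIT  vc=[6]
6: 0x26 (blk 4, set 0) → L1-HIT  vc=[6]
7: 0x20 (blk 4, set 0) → L1-HIT  vc=[6]
8: 0x21 (blk 4, set 0) → L1-HIT  vc=[6]
9: 0x21 (blk 4, set 0) → L1-HIT  vc=[6]
10: 0x20 (blk 4, set 0) → L1-HIT  vc=[6]
11: 0x36 (blk 6, set 0) → VC-HIT  vc=[4]
12: 0x33 (blk 6, set 0) → L1-HIT  vc=[4]

SEQ = [MISS, L1-HIT, L1-HIT, MISS, VC-HIT, L1-HIT, L1-HIT, L1-HIT, L1-HIT, L1-HIT, L1-HIT, VC-HIT, L1-HIT]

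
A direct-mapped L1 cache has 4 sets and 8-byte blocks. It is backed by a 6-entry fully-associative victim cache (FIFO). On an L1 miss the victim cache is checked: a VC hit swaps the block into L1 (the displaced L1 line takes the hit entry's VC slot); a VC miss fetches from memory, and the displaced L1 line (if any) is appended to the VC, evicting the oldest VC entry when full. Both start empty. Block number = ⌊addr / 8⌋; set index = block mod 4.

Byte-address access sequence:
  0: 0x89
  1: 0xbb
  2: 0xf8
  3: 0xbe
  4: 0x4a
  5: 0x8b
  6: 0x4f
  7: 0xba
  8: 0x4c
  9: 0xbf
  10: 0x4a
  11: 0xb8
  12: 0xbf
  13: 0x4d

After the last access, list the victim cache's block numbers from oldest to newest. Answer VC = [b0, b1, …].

VC = [31, 17]

#0 0x89→b17/s1 MISS; vc=[]
#1 0xbb→b23/s3 MISS; vc=[]
#2 0xf8→b31/s3 MISS; vc=[23]
#3 0xbe→b23/s3 VC-HIT; vc=[31]
#4 0x4a→b9/s1 MISS; vc=[31,17]
#5 0x8b→b17/s1 VC-HIT; vc=[31,9]
#6 0x4f→b9/s1 VC-HIT; vc=[31,17]
#7 0xba→b23/s3 L1-HIT; vc=[31,17]
#8 0x4c→b9/s1 L1-HIT; vc=[31,17]
#9 0xbf→b23/s3 L1-HIT; vc=[31,17]
#10 0x4a→b9/s1 L1-HIT; vc=[31,17]
#11 0xb8→b23/s3 L1-HIT; vc=[31,17]
#12 0xbf→b23/s3 L1-HIT; vc=[31,17]
#13 0x4d→b9/s1 L1-HIT; vc=[31,17]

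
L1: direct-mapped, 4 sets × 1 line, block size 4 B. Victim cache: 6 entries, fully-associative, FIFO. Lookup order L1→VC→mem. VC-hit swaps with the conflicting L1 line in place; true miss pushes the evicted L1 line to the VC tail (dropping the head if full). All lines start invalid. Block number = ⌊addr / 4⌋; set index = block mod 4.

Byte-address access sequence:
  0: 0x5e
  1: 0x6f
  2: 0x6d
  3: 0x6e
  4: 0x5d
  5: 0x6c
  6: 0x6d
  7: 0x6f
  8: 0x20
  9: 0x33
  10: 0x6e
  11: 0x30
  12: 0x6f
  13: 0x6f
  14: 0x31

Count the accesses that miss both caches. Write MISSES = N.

#0 0x5e→b23/s3 MISS; vc=[]
#1 0x6f→b27/s3 MISS; vc=[23]
#2 0x6d→b27/s3 L1-HIT; vc=[23]
#3 0x6e→b27/s3 L1-HIT; vc=[23]
#4 0x5d→b23/s3 VC-HIT; vc=[27]
#5 0x6c→b27/s3 VC-HIT; vc=[23]
#6 0x6d→b27/s3 L1-HIT; vc=[23]
#7 0x6f→b27/s3 L1-HIT; vc=[23]
#8 0x20→b8/s0 MISS; vc=[23]
#9 0x33→b12/s0 MISS; vc=[23,8]
#10 0x6e→b27/s3 L1-HIT; vc=[23,8]
#11 0x30→b12/s0 L1-HIT; vc=[23,8]
#12 0x6f→b27/s3 L1-HIT; vc=[23,8]
#13 0x6f→b27/s3 L1-HIT; vc=[23,8]
#14 0x31→b12/s0 L1-HIT; vc=[23,8]

MISSES = 4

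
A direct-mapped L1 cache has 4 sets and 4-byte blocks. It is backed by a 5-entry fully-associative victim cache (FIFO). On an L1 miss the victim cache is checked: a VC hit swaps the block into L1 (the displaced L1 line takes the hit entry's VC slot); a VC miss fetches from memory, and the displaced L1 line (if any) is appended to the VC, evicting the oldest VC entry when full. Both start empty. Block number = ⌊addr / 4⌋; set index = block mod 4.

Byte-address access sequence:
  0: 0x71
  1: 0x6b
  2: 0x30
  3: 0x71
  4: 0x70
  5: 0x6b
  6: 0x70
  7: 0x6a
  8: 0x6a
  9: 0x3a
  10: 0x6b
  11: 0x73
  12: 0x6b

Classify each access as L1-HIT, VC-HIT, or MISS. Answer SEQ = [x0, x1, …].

SEQ = [MISS, MISS, MISS, VC-HIT, L1-HIT, L1-HIT, L1-HIT, L1-HIT, L1-HIT, MISS, VC-HIT, L1-HIT, L1-HIT]

#0 0x71→b28/s0 MISS; vc=[]
#1 0x6b→b26/s2 MISS; vc=[]
#2 0x30→b12/s0 MISS; vc=[28]
#3 0x71→b28/s0 VC-HIT; vc=[12]
#4 0x70→b28/s0 L1-HIT; vc=[12]
#5 0x6b→b26/s2 L1-HIT; vc=[12]
#6 0x70→b28/s0 L1-HIT; vc=[12]
#7 0x6a→b26/s2 L1-HIT; vc=[12]
#8 0x6a→b26/s2 L1-HIT; vc=[12]
#9 0x3a→b14/s2 MISS; vc=[12,26]
#10 0x6b→b26/s2 VC-HIT; vc=[12,14]
#11 0x73→b28/s0 L1-HIT; vc=[12,14]
#12 0x6b→b26/s2 L1-HIT; vc=[12,14]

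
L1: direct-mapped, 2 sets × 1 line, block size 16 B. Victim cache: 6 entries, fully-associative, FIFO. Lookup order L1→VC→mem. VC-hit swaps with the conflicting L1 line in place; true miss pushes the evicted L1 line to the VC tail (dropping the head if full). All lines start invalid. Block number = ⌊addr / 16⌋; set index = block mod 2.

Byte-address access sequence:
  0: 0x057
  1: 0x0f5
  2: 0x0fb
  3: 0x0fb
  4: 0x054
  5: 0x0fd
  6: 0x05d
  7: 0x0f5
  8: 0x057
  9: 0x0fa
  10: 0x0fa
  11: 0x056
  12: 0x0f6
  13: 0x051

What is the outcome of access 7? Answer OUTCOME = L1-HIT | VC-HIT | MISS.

OUTCOME = VC-HIT

  [0] addr=0x57 blk=5 s=1: MISS | VC []
  [1] addr=0xf5 blk=15 s=1: MISS | VC [5]
  [2] addr=0xfb blk=15 s=1: L1-HIT | VC [5]
  [3] addr=0xfb blk=15 s=1: L1-HIT | VC [5]
  [4] addr=0x54 blk=5 s=1: VC-HIT | VC [15]
  [5] addr=0xfd blk=15 s=1: VC-HIT | VC [5]
  [6] addr=0x5d blk=5 s=1: VC-HIT | VC [15]
  [7] addr=0xf5 blk=15 s=1: VC-HIT | VC [5]
  [8] addr=0x57 blk=5 s=1: VC-HIT | VC [15]
  [9] addr=0xfa blk=15 s=1: VC-HIT | VC [5]
  [10] addr=0xfa blk=15 s=1: L1-HIT | VC [5]
  [11] addr=0x56 blk=5 s=1: VC-HIT | VC [15]
  [12] addr=0xf6 blk=15 s=1: VC-HIT | VC [5]
  [13] addr=0x51 blk=5 s=1: VC-HIT | VC [15]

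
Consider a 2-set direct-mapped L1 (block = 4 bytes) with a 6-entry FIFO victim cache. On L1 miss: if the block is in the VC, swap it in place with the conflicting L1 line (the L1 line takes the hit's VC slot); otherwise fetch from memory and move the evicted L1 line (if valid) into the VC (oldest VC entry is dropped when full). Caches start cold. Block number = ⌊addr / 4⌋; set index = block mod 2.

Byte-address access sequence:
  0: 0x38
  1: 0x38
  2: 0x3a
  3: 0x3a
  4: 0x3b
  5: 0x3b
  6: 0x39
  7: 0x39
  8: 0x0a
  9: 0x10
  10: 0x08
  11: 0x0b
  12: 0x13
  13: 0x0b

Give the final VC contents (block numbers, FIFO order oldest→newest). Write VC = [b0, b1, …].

VC = [14, 4]

#0 0x38→b14/s0 MISS; vc=[]
#1 0x38→b14/s0 L1-HIT; vc=[]
#2 0x3a→b14/s0 L1-HIT; vc=[]
#3 0x3a→b14/s0 L1-HIT; vc=[]
#4 0x3b→b14/s0 L1-HIT; vc=[]
#5 0x3b→b14/s0 L1-HIT; vc=[]
#6 0x39→b14/s0 L1-HIT; vc=[]
#7 0x39→b14/s0 L1-HIT; vc=[]
#8 0xa→b2/s0 MISS; vc=[14]
#9 0x10→b4/s0 MISS; vc=[14,2]
#10 0x8→b2/s0 VC-HIT; vc=[14,4]
#11 0xb→b2/s0 L1-HIT; vc=[14,4]
#12 0x13→b4/s0 VC-HIT; vc=[14,2]
#13 0xb→b2/s0 VC-HIT; vc=[14,4]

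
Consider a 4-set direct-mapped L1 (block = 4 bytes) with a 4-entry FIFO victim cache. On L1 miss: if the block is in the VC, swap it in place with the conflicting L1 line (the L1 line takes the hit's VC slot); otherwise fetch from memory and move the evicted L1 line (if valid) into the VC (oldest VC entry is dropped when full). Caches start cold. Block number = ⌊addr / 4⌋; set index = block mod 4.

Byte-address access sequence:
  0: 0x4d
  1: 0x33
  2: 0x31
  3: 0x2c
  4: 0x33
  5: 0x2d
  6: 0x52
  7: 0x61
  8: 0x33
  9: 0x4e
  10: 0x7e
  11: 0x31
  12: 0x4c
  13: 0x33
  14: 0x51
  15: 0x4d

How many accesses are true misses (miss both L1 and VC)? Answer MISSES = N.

MISSES = 6

0: 0x4d (blk 19, set 3) → MISS  vc=[]
1: 0x33 (blk 12, set 0) → MISS  vc=[]
2: 0x31 (blk 12, set 0) → L1-HIT  vc=[]
3: 0x2c (blk 11, set 3) → MISS  vc=[19]
4: 0x33 (blk 12, set 0) → L1-HIT  vc=[19]
5: 0x2d (blk 11, set 3) → L1-HIT  vc=[19]
6: 0x52 (blk 20, set 0) → MISS  vc=[19, 12]
7: 0x61 (blk 24, set 0) → MISS  vc=[19, 12, 20]
8: 0x33 (blk 12, set 0) → VC-HIT  vc=[19, 24, 20]
9: 0x4e (blk 19, set 3) → VC-HIT  vc=[11, 24, 20]
10: 0x7e (blk 31, set 3) → MISS  vc=[11, 24, 20, 19]
11: 0x31 (blk 12, set 0) → L1-HIT  vc=[11, 24, 20, 19]
12: 0x4c (blk 19, set 3) → VC-HIT  vc=[11, 24, 20, 31]
13: 0x33 (blk 12, set 0) → L1-HIT  vc=[11, 24, 20, 31]
14: 0x51 (blk 20, set 0) → VC-HIT  vc=[11, 24, 12, 31]
15: 0x4d (blk 19, set 3) → L1-HIT  vc=[11, 24, 12, 31]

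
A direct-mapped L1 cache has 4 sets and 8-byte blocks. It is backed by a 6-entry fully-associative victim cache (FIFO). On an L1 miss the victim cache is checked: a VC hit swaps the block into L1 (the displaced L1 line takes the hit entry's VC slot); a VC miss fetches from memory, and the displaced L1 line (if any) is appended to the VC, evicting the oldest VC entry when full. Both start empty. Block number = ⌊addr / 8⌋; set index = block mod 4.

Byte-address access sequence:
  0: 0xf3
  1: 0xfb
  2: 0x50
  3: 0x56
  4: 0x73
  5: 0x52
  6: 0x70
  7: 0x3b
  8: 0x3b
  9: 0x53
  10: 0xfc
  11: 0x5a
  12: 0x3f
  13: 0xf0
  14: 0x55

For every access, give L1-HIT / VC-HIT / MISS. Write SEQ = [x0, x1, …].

  [0] addr=0xf3 blk=30 s=2: MISS | VC []
  [1] addr=0xfb blk=31 s=3: MISS | VC []
  [2] addr=0x50 blk=10 s=2: MISS | VC [30]
  [3] addr=0x56 blk=10 s=2: L1-HIT | VC [30]
  [4] addr=0x73 blk=14 s=2: MISS | VC [30, 10]
  [5] addr=0x52 blk=10 s=2: VC-HIT | VC [30, 14]
  [6] addr=0x70 blk=14 s=2: VC-HIT | VC [30, 10]
  [7] addr=0x3b blk=7 s=3: MISS | VC [30, 10, 31]
  [8] addr=0x3b blk=7 s=3: L1-HIT | VC [30, 10, 31]
  [9] addr=0x53 blk=10 s=2: VC-HIT | VC [30, 14, 31]
  [10] addr=0xfc blk=31 s=3: VC-HIT | VC [30, 14, 7]
  [11] addr=0x5a blk=11 s=3: MISS | VC [30, 14, 7, 31]
  [12] addr=0x3f blk=7 s=3: VC-HIT | VC [30, 14, 11, 31]
  [13] addr=0xf0 blk=30 s=2: VC-HIT | VC [10, 14, 11, 31]
  [14] addr=0x55 blk=10 s=2: VC-HIT | VC [30, 14, 11, 31]

SEQ = [MISS, MISS, MISS, L1-HIT, MISS, VC-HIT, VC-HIT, MISS, L1-HIT, VC-HIT, VC-HIT, MISS, VC-HIT, VC-HIT, VC-HIT]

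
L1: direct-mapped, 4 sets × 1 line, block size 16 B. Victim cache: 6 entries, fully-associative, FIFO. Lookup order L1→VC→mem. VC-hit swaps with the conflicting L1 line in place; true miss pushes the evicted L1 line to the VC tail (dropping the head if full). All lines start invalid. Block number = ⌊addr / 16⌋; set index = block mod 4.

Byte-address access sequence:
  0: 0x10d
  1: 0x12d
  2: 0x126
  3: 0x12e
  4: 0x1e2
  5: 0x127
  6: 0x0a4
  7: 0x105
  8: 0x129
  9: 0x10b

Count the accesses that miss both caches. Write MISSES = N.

MISSES = 4

#0 0x10d→b16/s0 MISS; vc=[]
#1 0x12d→b18/s2 MISS; vc=[]
#2 0x126→b18/s2 L1-HIT; vc=[]
#3 0x12e→b18/s2 L1-HIT; vc=[]
#4 0x1e2→b30/s2 MISS; vc=[18]
#5 0x127→b18/s2 VC-HIT; vc=[30]
#6 0xa4→b10/s2 MISS; vc=[30,18]
#7 0x105→b16/s0 L1-HIT; vc=[30,18]
#8 0x129→b18/s2 VC-HIT; vc=[30,10]
#9 0x10b→b16/s0 L1-HIT; vc=[30,10]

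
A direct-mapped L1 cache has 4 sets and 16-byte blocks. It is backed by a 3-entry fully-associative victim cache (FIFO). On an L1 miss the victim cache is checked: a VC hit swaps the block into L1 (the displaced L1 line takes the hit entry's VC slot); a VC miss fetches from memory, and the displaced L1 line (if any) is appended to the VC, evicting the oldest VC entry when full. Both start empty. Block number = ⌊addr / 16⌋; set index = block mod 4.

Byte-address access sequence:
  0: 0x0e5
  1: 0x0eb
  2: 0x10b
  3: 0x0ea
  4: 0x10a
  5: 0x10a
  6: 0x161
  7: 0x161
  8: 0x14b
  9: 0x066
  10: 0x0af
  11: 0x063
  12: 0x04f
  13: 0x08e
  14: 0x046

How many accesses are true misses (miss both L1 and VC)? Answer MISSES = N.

  [0] addr=0xe5 blk=14 s=2: MISS | VC []
  [1] addr=0xeb blk=14 s=2: L1-HIT | VC []
  [2] addr=0x10b blk=16 s=0: MISS | VC []
  [3] addr=0xea blk=14 s=2: L1-HIT | VC []
  [4] addr=0x10a blk=16 s=0: L1-HIT | VC []
  [5] addr=0x10a blk=16 s=0: L1-HIT | VC []
  [6] addr=0x161 blk=22 s=2: MISS | VC [14]
  [7] addr=0x161 blk=22 s=2: L1-HIT | VC [14]
  [8] addr=0x14b blk=20 s=0: MISS | VC [14, 16]
  [9] addr=0x66 blk=6 s=2: MISS | VC [14, 16, 22]
  [10] addr=0xaf blk=10 s=2: MISS | VC [16, 22, 6]
  [11] addr=0x63 blk=6 s=2: VC-HIT | VC [16, 22, 10]
  [12] addr=0x4f blk=4 s=0: MISS | VC [22, 10, 20]
  [13] addr=0x8e blk=8 s=0: MISS | VC [10, 20, 4]
  [14] addr=0x46 blk=4 s=0: VC-HIT | VC [10, 20, 8]

MISSES = 8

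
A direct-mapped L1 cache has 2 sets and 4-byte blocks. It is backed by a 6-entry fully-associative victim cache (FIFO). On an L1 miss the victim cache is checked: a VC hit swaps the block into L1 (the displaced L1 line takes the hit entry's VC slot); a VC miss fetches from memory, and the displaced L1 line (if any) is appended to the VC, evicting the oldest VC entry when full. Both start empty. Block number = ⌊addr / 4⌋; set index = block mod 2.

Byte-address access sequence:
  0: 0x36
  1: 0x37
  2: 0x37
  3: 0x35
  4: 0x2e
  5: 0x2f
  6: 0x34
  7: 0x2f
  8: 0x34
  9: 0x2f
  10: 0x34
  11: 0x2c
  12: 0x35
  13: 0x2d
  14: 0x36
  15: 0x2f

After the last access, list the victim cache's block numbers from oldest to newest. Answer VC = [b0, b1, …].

  [0] addr=0x36 blk=13 s=1: MISS | VC []
  [1] addr=0x37 blk=13 s=1: L1-HIT | VC []
  [2] addr=0x37 blk=13 s=1: L1-HIT | VC []
  [3] addr=0x35 blk=13 s=1: L1-HIT | VC []
  [4] addr=0x2e blk=11 s=1: MISS | VC [13]
  [5] addr=0x2f blk=11 s=1: L1-HIT | VC [13]
  [6] addr=0x34 blk=13 s=1: VC-HIT | VC [11]
  [7] addr=0x2f blk=11 s=1: VC-HIT | VC [13]
  [8] addr=0x34 blk=13 s=1: VC-HIT | VC [11]
  [9] addr=0x2f blk=11 s=1: VC-HIT | VC [13]
  [10] addr=0x34 blk=13 s=1: VC-HIT | VC [11]
  [11] addr=0x2c blk=11 s=1: VC-HIT | VC [13]
  [12] addr=0x35 blk=13 s=1: VC-HIT | VC [11]
  [13] addr=0x2d blk=11 s=1: VC-HIT | VC [13]
  [14] addr=0x36 blk=13 s=1: VC-HIT | VC [11]
  [15] addr=0x2f blk=11 s=1: VC-HIT | VC [13]

VC = [13]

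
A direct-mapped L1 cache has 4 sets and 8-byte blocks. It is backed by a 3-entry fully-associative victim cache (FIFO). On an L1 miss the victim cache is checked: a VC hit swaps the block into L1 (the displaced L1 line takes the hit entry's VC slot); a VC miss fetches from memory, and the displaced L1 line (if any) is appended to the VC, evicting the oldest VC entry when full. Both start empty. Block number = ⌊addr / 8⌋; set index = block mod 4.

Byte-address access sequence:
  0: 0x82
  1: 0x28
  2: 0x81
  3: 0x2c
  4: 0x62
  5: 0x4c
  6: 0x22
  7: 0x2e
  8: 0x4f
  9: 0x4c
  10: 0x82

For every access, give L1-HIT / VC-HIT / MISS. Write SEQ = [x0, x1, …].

SEQ = [MISS, MISS, L1-HIT, L1-HIT, MISS, MISS, MISS, VC-HIT, VC-HIT, L1-HIT, VC-HIT]

#0 0x82→b16/s0 MISS; vc=[]
#1 0x28→b5/s1 MISS; vc=[]
#2 0x81→b16/s0 L1-HIT; vc=[]
#3 0x2c→b5/s1 L1-HIT; vc=[]
#4 0x62→b12/s0 MISS; vc=[16]
#5 0x4c→b9/s1 MISS; vc=[16,5]
#6 0x22→b4/s0 MISS; vc=[16,5,12]
#7 0x2e→b5/s1 VC-HIT; vc=[16,9,12]
#8 0x4f→b9/s1 VC-HIT; vc=[16,5,12]
#9 0x4c→b9/s1 L1-HIT; vc=[16,5,12]
#10 0x82→b16/s0 VC-HIT; vc=[4,5,12]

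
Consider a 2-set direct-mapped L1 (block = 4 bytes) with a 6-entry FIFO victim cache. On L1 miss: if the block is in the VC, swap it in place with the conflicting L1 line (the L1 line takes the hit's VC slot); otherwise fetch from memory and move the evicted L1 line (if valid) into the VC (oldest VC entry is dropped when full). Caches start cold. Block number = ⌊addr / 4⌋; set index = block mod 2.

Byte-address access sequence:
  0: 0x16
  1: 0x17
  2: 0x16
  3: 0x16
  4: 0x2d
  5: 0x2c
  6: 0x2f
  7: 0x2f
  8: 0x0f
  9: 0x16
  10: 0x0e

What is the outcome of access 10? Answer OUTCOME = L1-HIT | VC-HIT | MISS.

0: 0x16 (blk 5, set 1) → MISS  vc=[]
1: 0x17 (blk 5, set 1) → L1-HIT  vc=[]
2: 0x16 (blk 5, set 1) → L1-HIT  vc=[]
3: 0x16 (blk 5, set 1) → L1-HIT  vc=[]
4: 0x2d (blk 11, set 1) → MISS  vc=[5]
5: 0x2c (blk 11, set 1) → L1-HIT  vc=[5]
6: 0x2f (blk 11, set 1) → L1-HIT  vc=[5]
7: 0x2f (blk 11, set 1) → L1-HIT  vc=[5]
8: 0xf (blk 3, set 1) → MISS  vc=[5, 11]
9: 0x16 (blk 5, set 1) → VC-HIT  vc=[3, 11]
10: 0xe (blk 3, set 1) → VC-HIT  vc=[5, 11]

OUTCOME = VC-HIT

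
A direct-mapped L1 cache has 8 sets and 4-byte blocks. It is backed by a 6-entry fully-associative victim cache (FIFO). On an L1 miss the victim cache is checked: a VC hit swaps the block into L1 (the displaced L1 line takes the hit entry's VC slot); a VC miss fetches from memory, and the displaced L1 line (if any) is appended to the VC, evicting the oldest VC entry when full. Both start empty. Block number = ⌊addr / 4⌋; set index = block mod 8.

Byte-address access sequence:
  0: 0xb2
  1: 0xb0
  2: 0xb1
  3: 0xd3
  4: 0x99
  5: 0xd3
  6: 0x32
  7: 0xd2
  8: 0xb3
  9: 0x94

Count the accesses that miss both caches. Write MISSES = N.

  [0] addr=0xb2 blk=44 s=4: MISS | VC []
  [1] addr=0xb0 blk=44 s=4: L1-HIT | VC []
  [2] addr=0xb1 blk=44 s=4: L1-HIT | VC []
  [3] addr=0xd3 blk=52 s=4: MISS | VC [44]
  [4] addr=0x99 blk=38 s=6: MISS | VC [44]
  [5] addr=0xd3 blk=52 s=4: L1-HIT | VC [44]
  [6] addr=0x32 blk=12 s=4: MISS | VC [44, 52]
  [7] addr=0xd2 blk=52 s=4: VC-HIT | VC [44, 12]
  [8] addr=0xb3 blk=44 s=4: VC-HIT | VC [52, 12]
  [9] addr=0x94 blk=37 s=5: MISS | VC [52, 12]

MISSES = 5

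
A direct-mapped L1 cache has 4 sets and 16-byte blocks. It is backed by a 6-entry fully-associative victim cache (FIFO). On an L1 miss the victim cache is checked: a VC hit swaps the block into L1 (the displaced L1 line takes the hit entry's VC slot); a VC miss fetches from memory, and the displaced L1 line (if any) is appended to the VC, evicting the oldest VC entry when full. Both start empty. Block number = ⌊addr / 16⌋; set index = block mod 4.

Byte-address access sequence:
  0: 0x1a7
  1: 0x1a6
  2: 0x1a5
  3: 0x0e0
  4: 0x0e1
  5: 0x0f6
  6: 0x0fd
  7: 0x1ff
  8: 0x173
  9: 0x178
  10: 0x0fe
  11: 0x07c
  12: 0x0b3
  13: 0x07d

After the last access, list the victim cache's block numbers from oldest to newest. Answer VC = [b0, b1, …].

  [0] addr=0x1a7 blk=26 s=2: MISS | VC []
  [1] addr=0x1a6 blk=26 s=2: L1-HIT | VC []
  [2] addr=0x1a5 blk=26 s=2: L1-HIT | VC []
  [3] addr=0xe0 blk=14 s=2: MISS | VC [26]
  [4] addr=0xe1 blk=14 s=2: L1-HIT | VC [26]
  [5] addr=0xf6 blk=15 s=3: MISS | VC [26]
  [6] addr=0xfd blk=15 s=3: L1-HIT | VC [26]
  [7] addr=0x1ff blk=31 s=3: MISS | VC [26, 15]
  [8] addr=0x173 blk=23 s=3: MISS | VC [26, 15, 31]
  [9] addr=0x178 blk=23 s=3: L1-HIT | VC [26, 15, 31]
  [10] addr=0xfe blk=15 s=3: VC-HIT | VC [26, 23, 31]
  [11] addr=0x7c blk=7 s=3: MISS | VC [26, 23, 31, 15]
  [12] addr=0xb3 blk=11 s=3: MISS | VC [26, 23, 31, 15, 7]
  [13] addr=0x7d blk=7 s=3: VC-HIT | VC [26, 23, 31, 15, 11]

VC = [26, 23, 31, 15, 11]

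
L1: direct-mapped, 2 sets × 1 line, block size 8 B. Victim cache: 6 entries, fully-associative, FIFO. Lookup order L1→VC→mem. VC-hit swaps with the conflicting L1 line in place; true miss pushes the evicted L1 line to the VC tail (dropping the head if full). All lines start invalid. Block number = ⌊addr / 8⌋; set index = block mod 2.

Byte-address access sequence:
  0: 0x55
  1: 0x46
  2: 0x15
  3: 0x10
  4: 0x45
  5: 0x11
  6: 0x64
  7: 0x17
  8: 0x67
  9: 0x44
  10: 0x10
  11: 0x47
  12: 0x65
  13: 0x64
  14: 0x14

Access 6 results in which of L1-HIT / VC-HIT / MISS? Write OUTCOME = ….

0: 0x55 (blk 10, set 0) → MISS  vc=[]
1: 0x46 (blk 8, set 0) → MISS  vc=[10]
2: 0x15 (blk 2, set 0) → MISS  vc=[10, 8]
3: 0x10 (blk 2, set 0) → L1-HIT  vc=[10, 8]
4: 0x45 (blk 8, set 0) → VC-HIT  vc=[10, 2]
5: 0x11 (blk 2, set 0) → VC-HIT  vc=[10, 8]
6: 0x64 (blk 12, set 0) → MISS  vc=[10, 8, 2]
7: 0x17 (blk 2, set 0) → VC-HIT  vc=[10, 8, 12]
8: 0x67 (blk 12, set 0) → VC-HIT  vc=[10, 8, 2]
9: 0x44 (blk 8, set 0) → VC-HIT  vc=[10, 12, 2]
10: 0x10 (blk 2, set 0) → VC-HIT  vc=[10, 12, 8]
11: 0x47 (blk 8, set 0) → VC-HIT  vc=[10, 12, 2]
12: 0x65 (blk 12, set 0) → VC-HIT  vc=[10, 8, 2]
13: 0x64 (blk 12, set 0) → L1-HIT  vc=[10, 8, 2]
14: 0x14 (blk 2, set 0) → VC-HIT  vc=[10, 8, 12]

OUTCOME = MISS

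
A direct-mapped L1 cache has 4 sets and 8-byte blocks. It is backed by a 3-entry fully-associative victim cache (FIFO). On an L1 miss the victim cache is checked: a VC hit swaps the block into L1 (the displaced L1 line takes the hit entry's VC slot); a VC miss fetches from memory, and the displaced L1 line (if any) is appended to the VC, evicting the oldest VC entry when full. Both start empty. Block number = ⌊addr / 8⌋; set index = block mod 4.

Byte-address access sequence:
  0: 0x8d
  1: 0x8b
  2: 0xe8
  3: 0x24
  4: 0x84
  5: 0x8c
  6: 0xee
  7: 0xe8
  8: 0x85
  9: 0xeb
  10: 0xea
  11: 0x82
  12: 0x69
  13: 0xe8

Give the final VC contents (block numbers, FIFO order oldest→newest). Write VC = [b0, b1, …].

VC = [17, 4, 13]

#0 0x8d→b17/s1 MISS; vc=[]
#1 0x8b→b17/s1 L1-HIT; vc=[]
#2 0xe8→b29/s1 MISS; vc=[17]
#3 0x24→b4/s0 MISS; vc=[17]
#4 0x84→b16/s0 MISS; vc=[17,4]
#5 0x8c→b17/s1 VC-HIT; vc=[29,4]
#6 0xee→b29/s1 VC-HIT; vc=[17,4]
#7 0xe8→b29/s1 L1-HIT; vc=[17,4]
#8 0x85→b16/s0 L1-HIT; vc=[17,4]
#9 0xeb→b29/s1 L1-HIT; vc=[17,4]
#10 0xea→b29/s1 L1-HIT; vc=[17,4]
#11 0x82→b16/s0 L1-HIT; vc=[17,4]
#12 0x69→b13/s1 MISS; vc=[17,4,29]
#13 0xe8→b29/s1 VC-HIT; vc=[17,4,13]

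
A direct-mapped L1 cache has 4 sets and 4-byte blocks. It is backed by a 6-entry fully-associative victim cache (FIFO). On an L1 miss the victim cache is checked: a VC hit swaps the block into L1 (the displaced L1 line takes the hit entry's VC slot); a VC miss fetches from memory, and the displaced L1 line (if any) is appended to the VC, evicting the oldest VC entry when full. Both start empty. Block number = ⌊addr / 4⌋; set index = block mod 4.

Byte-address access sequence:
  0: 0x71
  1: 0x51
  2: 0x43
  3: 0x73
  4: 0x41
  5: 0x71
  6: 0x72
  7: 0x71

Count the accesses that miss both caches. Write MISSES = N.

  [0] addr=0x71 blk=28 s=0: MISS | VC []
  [1] addr=0x51 blk=20 s=0: MISS | VC [28]
  [2] addr=0x43 blk=16 s=0: MISS | VC [28, 20]
  [3] addr=0x73 blk=28 s=0: VC-HIT | VC [16, 20]
  [4] addr=0x41 blk=16 s=0: VC-HIT | VC [28, 20]
  [5] addr=0x71 blk=28 s=0: VC-HIT | VC [16, 20]
  [6] addr=0x72 blk=28 s=0: L1-HIT | VC [16, 20]
  [7] addr=0x71 blk=28 s=0: L1-HIT | VC [16, 20]

MISSES = 3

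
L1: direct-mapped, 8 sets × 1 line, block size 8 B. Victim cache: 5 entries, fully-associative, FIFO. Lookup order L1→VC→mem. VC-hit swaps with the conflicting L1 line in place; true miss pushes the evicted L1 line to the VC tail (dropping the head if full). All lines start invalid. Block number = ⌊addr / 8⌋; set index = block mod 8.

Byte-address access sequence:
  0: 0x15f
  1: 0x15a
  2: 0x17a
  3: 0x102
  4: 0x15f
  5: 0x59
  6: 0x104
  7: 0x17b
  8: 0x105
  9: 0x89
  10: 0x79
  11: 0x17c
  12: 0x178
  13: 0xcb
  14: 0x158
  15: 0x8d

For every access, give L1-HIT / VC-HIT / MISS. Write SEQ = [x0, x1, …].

  [0] addr=0x15f blk=43 s=3: MISS | VC []
  [1] addr=0x15a blk=43 s=3: L1-HIT | VC []
  [2] addr=0x17a blk=47 s=7: MISS | VC []
  [3] addr=0x102 blk=32 s=0: MISS | VC []
  [4] addr=0x15f blk=43 s=3: L1-HIT | VC []
  [5] addr=0x59 blk=11 s=3: MISS | VC [43]
  [6] addr=0x104 blk=32 s=0: L1-HIT | VC [43]
  [7] addr=0x17b blk=47 s=7: L1-HIT | VC [43]
  [8] addr=0x105 blk=32 s=0: L1-HIT | VC [43]
  [9] addr=0x89 blk=17 s=1: MISS | VC [43]
  [10] addr=0x79 blk=15 s=7: MISS | VC [43, 47]
  [11] addr=0x17c blk=47 s=7: VC-HIT | VC [43, 15]
  [12] addr=0x178 blk=47 s=7: L1-HIT | VC [43, 15]
  [13] addr=0xcb blk=25 s=1: MISS | VC [43, 15, 17]
  [14] addr=0x158 blk=43 s=3: VC-HIT | VC [11, 15, 17]
  [15] addr=0x8d blk=17 s=1: VC-HIT | VC [11, 15, 25]

SEQ = [MISS, L1-HIT, MISS, MISS, L1-HIT, MISS, L1-HIT, L1-HIT, L1-HIT, MISS, MISS, VC-HIT, L1-HIT, MISS, VC-HIT, VC-HIT]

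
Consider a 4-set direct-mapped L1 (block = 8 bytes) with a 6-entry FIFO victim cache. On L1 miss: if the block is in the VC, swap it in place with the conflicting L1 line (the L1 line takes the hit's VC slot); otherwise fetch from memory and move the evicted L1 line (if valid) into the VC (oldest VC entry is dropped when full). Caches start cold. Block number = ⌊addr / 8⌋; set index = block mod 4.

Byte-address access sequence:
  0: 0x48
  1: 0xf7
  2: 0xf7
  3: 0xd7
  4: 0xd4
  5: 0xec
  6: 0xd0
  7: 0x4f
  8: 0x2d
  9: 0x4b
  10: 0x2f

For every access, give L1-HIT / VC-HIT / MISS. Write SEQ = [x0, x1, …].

0: 0x48 (blk 9, set 1) → MISS  vc=[]
1: 0xf7 (blk 30, set 2) → MISS  vc=[]
2: 0xf7 (blk 30, set 2) → L1-HIT  vc=[]
3: 0xd7 (blk 26, set 2) → MISS  vc=[30]
4: 0xd4 (blk 26, set 2) → L1-HIT  vc=[30]
5: 0xec (blk 29, set 1) → MISS  vc=[30, 9]
6: 0xd0 (blk 26, set 2) → L1-HIT  vc=[30, 9]
7: 0x4f (blk 9, set 1) → VC-HIT  vc=[30, 29]
8: 0x2d (blk 5, set 1) → MISS  vc=[30, 29, 9]
9: 0x4b (blk 9, set 1) → VC-HIT  vc=[30, 29, 5]
10: 0x2f (blk 5, set 1) → VC-HIT  vc=[30, 29, 9]

SEQ = [MISS, MISS, L1-HIT, MISS, L1-HIT, MISS, L1-HIT, VC-HIT, MISS, VC-HIT, VC-HIT]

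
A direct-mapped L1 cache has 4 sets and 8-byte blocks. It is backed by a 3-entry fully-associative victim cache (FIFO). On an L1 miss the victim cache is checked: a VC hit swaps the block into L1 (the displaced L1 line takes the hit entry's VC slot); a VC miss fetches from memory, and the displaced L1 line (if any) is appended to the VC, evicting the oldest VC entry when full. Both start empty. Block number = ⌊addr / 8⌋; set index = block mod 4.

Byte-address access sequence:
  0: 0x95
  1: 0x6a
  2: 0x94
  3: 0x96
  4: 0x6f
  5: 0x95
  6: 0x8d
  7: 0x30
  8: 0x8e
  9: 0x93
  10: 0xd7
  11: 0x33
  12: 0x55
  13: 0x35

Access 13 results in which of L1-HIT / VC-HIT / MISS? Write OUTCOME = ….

OUTCOME = VC-HIT

0: 0x95 (blk 18, set 2) → MISS  vc=[]
1: 0x6a (blk 13, set 1) → MISS  vc=[]
2: 0x94 (blk 18, set 2) → L1-HIT  vc=[]
3: 0x96 (blk 18, set 2) → L1-HIT  vc=[]
4: 0x6f (blk 13, set 1) → L1-HIT  vc=[]
5: 0x95 (blk 18, set 2) → L1-HIT  vc=[]
6: 0x8d (blk 17, set 1) → MISS  vc=[13]
7: 0x30 (blk 6, set 2) → MISS  vc=[13, 18]
8: 0x8e (blk 17, set 1) → L1-HIT  vc=[13, 18]
9: 0x93 (blk 18, set 2) → VC-HIT  vc=[13, 6]
10: 0xd7 (blk 26, set 2) → MISS  vc=[13, 6, 18]
11: 0x33 (blk 6, set 2) → VC-HIT  vc=[13, 26, 18]
12: 0x55 (blk 10, set 2) → MISS  vc=[26, 18, 6]
13: 0x35 (blk 6, set 2) → VC-HIT  vc=[26, 18, 10]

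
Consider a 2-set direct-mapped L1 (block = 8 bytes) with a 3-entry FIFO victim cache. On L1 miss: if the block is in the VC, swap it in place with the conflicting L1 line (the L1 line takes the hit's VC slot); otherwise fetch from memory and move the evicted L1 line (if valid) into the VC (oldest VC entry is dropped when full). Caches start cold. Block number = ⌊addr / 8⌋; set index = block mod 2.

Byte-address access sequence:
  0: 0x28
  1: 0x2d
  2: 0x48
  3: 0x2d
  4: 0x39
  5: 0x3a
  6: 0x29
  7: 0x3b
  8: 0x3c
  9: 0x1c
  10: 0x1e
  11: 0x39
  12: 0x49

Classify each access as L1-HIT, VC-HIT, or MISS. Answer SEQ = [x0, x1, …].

SEQ = [MISS, L1-HIT, MISS, VC-HIT, MISS, L1-HIT, VC-HIT, VC-HIT, L1-HIT, MISS, L1-HIT, VC-HIT, VC-HIT]

#0 0x28→b5/s1 MISS; vc=[]
#1 0x2d→b5/s1 L1-HIT; vc=[]
#2 0x48→b9/s1 MISS; vc=[5]
#3 0x2d→b5/s1 VC-HIT; vc=[9]
#4 0x39→b7/s1 MISS; vc=[9,5]
#5 0x3a→b7/s1 L1-HIT; vc=[9,5]
#6 0x29→b5/s1 VC-HIT; vc=[9,7]
#7 0x3b→b7/s1 VC-HIT; vc=[9,5]
#8 0x3c→b7/s1 L1-HIT; vc=[9,5]
#9 0x1c→b3/s1 MISS; vc=[9,5,7]
#10 0x1e→b3/s1 L1-HIT; vc=[9,5,7]
#11 0x39→b7/s1 VC-HIT; vc=[9,5,3]
#12 0x49→b9/s1 VC-HIT; vc=[7,5,3]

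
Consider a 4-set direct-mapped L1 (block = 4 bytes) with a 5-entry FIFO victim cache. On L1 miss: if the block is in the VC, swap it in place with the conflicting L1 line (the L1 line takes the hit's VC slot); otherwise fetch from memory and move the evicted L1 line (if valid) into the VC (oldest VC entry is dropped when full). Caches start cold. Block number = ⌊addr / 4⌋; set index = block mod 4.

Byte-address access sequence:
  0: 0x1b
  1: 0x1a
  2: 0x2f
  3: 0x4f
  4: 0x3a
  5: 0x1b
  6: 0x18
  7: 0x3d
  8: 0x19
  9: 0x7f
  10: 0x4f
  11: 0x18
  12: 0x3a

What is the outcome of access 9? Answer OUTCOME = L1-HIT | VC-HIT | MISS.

OUTCOME = MISS

0: 0x1b (blk 6, set 2) → MISS  vc=[]
1: 0x1a (blk 6, set 2) → L1-HIT  vc=[]
2: 0x2f (blk 11, set 3) → MISS  vc=[]
3: 0x4f (blk 19, set 3) → MISS  vc=[11]
4: 0x3a (blk 14, set 2) → MISS  vc=[11, 6]
5: 0x1b (blk 6, set 2) → VC-HIT  vc=[11, 14]
6: 0x18 (blk 6, set 2) → L1-HIT  vc=[11, 14]
7: 0x3d (blk 15, set 3) → MISS  vc=[11, 14, 19]
8: 0x19 (blk 6, set 2) → L1-HIT  vc=[11, 14, 19]
9: 0x7f (blk 31, set 3) → MISS  vc=[11, 14, 19, 15]
10: 0x4f (blk 19, set 3) → VC-HIT  vc=[11, 14, 31, 15]
11: 0x18 (blk 6, set 2) → L1-HIT  vc=[11, 14, 31, 15]
12: 0x3a (blk 14, set 2) → VC-HIT  vc=[11, 6, 31, 15]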